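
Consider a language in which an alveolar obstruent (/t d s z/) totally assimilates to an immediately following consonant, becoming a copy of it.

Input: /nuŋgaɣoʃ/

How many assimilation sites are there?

No segment meets the rule's conditions.

0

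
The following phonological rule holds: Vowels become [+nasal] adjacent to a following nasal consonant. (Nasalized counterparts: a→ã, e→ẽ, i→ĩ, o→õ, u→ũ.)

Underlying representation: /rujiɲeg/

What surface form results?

/i/ before nasal /ɲ/ → [ĩ]

[rujĩɲeg]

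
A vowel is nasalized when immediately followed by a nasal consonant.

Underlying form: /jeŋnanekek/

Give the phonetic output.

[jẽŋnãnekek]

/e/ before nasal /ŋ/ → [ẽ]
/a/ before nasal /n/ → [ã]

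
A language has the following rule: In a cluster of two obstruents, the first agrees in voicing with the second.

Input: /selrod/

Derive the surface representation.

no segment meets the rule's conditions; no change.

[selrod]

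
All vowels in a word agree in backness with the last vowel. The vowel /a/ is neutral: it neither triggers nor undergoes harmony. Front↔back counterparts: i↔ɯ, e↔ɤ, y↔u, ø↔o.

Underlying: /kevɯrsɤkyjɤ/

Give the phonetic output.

[kɤvɯrsɤkujɤ]

/e/ harmonizes with /ɤ/ ([+back]) → [ɤ]
/y/ harmonizes with /ɤ/ ([+back]) → [u]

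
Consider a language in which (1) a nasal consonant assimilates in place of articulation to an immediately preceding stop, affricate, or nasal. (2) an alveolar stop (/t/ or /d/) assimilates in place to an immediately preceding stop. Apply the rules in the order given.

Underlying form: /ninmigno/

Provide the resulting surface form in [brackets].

[ninnigŋo]

Rule 1: /m/ after /n/ (alveolar) → [n]
Rule 1: /n/ after /g/ (velar) → [ŋ]
After rule 1: ninnigŋo
Rule 2: no segment meets the rule's conditions; no change.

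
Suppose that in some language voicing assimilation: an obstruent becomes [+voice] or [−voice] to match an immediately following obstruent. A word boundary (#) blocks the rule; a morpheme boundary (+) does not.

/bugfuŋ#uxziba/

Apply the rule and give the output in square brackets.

/g/ before /f/ (voiceless) → [k]
/x/ before /z/ (voiced) → [ɣ]

[bukfuŋ#uɣziba]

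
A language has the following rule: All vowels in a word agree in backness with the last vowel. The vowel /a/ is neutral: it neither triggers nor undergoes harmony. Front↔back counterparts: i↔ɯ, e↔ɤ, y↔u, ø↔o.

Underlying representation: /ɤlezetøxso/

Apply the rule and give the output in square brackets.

[ɤlɤzɤtoxso]

/e/ harmonizes with /o/ ([+back]) → [ɤ]
/e/ harmonizes with /o/ ([+back]) → [ɤ]
/ø/ harmonizes with /o/ ([+back]) → [o]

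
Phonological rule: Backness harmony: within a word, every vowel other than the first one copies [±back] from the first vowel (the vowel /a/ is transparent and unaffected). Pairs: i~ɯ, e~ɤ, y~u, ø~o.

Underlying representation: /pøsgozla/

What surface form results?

/o/ harmonizes with /ø/ ([-back]) → [ø]

[pøsgøzla]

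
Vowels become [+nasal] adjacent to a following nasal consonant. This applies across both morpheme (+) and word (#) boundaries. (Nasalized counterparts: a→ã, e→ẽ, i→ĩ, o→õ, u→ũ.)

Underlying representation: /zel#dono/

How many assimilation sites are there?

/o/ before nasal /n/ → [õ]
1 segment changes.

1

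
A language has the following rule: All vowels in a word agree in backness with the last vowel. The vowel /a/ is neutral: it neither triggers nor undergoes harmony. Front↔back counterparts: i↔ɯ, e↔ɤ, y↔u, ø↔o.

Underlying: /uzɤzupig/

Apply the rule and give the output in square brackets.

/u/ harmonizes with /i/ ([-back]) → [y]
/ɤ/ harmonizes with /i/ ([-back]) → [e]
/u/ harmonizes with /i/ ([-back]) → [y]

[yzezypig]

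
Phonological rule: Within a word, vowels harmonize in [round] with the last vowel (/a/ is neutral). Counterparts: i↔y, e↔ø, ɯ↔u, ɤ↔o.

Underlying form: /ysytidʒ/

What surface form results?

[isitidʒ]

/y/ harmonizes with /i/ ([-round]) → [i]
/y/ harmonizes with /i/ ([-round]) → [i]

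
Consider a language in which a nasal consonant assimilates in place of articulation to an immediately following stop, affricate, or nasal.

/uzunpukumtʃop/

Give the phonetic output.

[uzumpukuɲtʃop]

/n/ before /p/ (labial) → [m]
/m/ before /tʃ/ (palatal) → [ɲ]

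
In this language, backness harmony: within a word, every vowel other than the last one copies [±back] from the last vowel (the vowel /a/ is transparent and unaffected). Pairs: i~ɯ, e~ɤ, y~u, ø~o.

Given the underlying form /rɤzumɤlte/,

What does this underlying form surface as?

[rezymelte]

/ɤ/ harmonizes with /e/ ([-back]) → [e]
/u/ harmonizes with /e/ ([-back]) → [y]
/ɤ/ harmonizes with /e/ ([-back]) → [e]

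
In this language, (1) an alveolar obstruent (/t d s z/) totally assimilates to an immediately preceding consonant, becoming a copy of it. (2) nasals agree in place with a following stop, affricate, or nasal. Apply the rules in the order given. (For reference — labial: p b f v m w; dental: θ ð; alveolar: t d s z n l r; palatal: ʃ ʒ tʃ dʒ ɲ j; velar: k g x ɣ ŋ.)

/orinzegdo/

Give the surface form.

[orinneggo]

Rule 1: /z/ after /n/ → [n] (total assimilation)
Rule 1: /d/ after /g/ → [g] (total assimilation)
After rule 1: orinneggo
Rule 2: no segment meets the rule's conditions; no change.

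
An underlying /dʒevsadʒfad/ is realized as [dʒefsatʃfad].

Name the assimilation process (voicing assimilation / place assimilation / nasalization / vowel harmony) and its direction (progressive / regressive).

voicing assimilation, regressive

/v/→[f] /dʒ/→[tʃ].
Each target copies a feature from the following segment, so the direction is regressive.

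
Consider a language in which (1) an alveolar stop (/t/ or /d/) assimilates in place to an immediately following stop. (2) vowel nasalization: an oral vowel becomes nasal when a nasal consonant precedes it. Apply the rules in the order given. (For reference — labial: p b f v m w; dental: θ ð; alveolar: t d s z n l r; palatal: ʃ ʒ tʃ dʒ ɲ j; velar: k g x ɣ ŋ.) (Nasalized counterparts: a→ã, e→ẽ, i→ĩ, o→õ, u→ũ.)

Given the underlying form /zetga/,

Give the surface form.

[zekga]

Rule 1: /t/ before /g/ (velar) → [k]
After rule 1: zekga
Rule 2: no segment meets the rule's conditions; no change.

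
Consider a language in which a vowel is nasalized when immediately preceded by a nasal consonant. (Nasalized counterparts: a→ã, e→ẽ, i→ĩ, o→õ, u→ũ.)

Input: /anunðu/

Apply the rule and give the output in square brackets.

[anũnðu]

/u/ after nasal /n/ → [ũ]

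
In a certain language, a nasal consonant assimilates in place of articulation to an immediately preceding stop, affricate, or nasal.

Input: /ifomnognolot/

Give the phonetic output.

[ifommogŋolot]

/n/ after /m/ (labial) → [m]
/n/ after /g/ (velar) → [ŋ]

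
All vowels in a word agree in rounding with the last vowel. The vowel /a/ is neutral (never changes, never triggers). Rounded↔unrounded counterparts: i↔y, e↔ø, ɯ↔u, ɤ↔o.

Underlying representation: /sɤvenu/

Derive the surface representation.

/ɤ/ harmonizes with /u/ ([+round]) → [o]
/e/ harmonizes with /u/ ([+round]) → [ø]

[sovønu]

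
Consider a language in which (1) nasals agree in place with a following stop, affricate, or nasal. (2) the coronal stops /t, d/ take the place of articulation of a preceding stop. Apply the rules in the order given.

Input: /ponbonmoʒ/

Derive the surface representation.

Rule 1: /n/ before /b/ (labial) → [m]
Rule 1: /n/ before /m/ (labial) → [m]
After rule 1: pombommoʒ
Rule 2: no segment meets the rule's conditions; no change.

[pombommoʒ]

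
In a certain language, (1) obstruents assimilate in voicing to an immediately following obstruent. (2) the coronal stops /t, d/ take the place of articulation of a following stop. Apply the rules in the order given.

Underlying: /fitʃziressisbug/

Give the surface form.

Rule 1: /tʃ/ before /z/ (voiced) → [dʒ]
Rule 1: /s/ before /b/ (voiced) → [z]
After rule 1: fidʒziressizbug
Rule 2: no segment meets the rule's conditions; no change.

[fidʒziressizbug]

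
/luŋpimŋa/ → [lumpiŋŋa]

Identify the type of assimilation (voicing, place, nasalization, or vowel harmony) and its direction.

place assimilation, regressive

/ŋ/→[m] /m/→[ŋ].
Each target copies a feature from the following segment, so the direction is regressive.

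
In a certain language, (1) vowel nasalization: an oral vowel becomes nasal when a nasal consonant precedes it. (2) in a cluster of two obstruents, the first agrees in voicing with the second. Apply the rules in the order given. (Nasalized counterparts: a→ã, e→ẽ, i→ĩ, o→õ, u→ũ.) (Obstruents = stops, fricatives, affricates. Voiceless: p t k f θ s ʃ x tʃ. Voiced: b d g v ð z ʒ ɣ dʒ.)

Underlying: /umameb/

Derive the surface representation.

[umãmẽb]

Rule 1: /a/ after nasal /m/ → [ã]
Rule 1: /e/ after nasal /m/ → [ẽ]
After rule 1: umãmẽb
Rule 2: no segment meets the rule's conditions; no change.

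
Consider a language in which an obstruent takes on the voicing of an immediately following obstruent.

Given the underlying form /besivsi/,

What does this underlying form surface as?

/v/ before /s/ (voiceless) → [f]

[besifsi]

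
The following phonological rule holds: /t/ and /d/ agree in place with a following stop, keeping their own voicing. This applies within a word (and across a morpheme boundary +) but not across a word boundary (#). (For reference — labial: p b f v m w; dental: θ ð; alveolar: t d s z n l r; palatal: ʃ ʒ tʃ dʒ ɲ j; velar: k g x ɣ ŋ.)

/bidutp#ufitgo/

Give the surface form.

[bidupp#ufikgo]

/t/ before /p/ (labial) → [p]
/t/ before /g/ (velar) → [k]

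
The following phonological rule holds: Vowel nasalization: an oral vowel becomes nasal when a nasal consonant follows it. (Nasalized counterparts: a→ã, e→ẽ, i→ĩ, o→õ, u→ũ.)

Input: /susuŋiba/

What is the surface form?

/u/ before nasal /ŋ/ → [ũ]

[susũŋiba]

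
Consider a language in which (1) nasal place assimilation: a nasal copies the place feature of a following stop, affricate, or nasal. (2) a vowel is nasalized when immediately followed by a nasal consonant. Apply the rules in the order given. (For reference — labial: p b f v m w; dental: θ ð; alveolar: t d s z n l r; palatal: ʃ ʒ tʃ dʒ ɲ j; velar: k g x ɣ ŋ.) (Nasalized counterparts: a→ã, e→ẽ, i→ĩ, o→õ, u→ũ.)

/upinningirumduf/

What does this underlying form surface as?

[upĩnnĩŋgirũnduf]

Rule 1: /n/ before /g/ (velar) → [ŋ]
Rule 1: /m/ before /d/ (alveolar) → [n]
After rule 1: upinniŋgirunduf
Rule 2: /i/ before nasal /n/ → [ĩ]
Rule 2: /i/ before nasal /ŋ/ → [ĩ]
Rule 2: /u/ before nasal /n/ → [ũ]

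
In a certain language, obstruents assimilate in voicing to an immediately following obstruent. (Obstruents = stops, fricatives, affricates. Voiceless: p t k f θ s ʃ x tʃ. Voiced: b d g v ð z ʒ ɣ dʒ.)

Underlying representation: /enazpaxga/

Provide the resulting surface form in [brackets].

/z/ before /p/ (voiceless) → [s]
/x/ before /g/ (voiced) → [ɣ]

[enaspaɣga]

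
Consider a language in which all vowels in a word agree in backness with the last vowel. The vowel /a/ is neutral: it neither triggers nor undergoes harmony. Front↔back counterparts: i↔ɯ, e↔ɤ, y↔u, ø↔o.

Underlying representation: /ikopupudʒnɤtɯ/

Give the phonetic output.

/i/ harmonizes with /ɯ/ ([+back]) → [ɯ]

[ɯkopupudʒnɤtɯ]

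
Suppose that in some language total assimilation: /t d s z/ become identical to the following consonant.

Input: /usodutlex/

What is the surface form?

[usodullex]

/t/ before /l/ → [l] (total assimilation)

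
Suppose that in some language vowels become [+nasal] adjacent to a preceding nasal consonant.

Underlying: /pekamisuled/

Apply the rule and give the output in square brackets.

[pekamĩsuled]

/i/ after nasal /m/ → [ĩ]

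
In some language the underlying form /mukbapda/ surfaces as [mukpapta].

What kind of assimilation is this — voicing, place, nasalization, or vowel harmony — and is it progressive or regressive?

/b/→[p] /d/→[t].
Each target copies a feature from the preceding segment, so the direction is progressive.

voicing assimilation, progressive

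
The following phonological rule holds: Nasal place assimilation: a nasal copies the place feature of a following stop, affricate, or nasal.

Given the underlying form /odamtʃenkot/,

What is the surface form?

/m/ before /tʃ/ (palatal) → [ɲ]
/n/ before /k/ (velar) → [ŋ]

[odaɲtʃeŋkot]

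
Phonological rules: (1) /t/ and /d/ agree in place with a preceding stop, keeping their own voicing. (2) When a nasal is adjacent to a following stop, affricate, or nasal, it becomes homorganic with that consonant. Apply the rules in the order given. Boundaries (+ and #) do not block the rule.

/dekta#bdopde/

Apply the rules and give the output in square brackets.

Rule 1: /t/ after /k/ (velar) → [k]
Rule 1: /d/ after /b/ (labial) → [b]
Rule 1: /d/ after /p/ (labial) → [b]
After rule 1: dekka#bbopbe
Rule 2: no segment meets the rule's conditions; no change.

[dekka#bbopbe]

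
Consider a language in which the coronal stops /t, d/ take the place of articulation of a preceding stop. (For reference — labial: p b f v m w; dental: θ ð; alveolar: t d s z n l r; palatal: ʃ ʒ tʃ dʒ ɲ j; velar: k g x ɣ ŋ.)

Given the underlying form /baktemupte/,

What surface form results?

[bakkemuppe]

/t/ after /k/ (velar) → [k]
/t/ after /p/ (labial) → [p]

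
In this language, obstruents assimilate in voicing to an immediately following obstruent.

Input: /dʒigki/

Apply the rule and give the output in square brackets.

/g/ before /k/ (voiceless) → [k]

[dʒikki]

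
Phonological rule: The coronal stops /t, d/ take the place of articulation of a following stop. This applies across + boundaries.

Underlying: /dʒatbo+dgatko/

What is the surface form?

[dʒapbo+ggakko]

/t/ before /b/ (labial) → [p]
/d/ before /g/ (velar) → [g]
/t/ before /k/ (velar) → [k]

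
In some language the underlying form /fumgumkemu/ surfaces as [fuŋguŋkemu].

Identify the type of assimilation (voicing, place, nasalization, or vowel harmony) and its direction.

place assimilation, regressive

/m/→[ŋ] /m/→[ŋ].
Each target copies a feature from the following segment, so the direction is regressive.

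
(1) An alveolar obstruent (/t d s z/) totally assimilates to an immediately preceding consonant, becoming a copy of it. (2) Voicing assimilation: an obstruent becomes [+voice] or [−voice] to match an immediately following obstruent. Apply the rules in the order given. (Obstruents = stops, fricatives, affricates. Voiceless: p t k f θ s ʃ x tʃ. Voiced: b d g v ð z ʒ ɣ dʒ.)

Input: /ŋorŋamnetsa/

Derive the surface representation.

[ŋorŋamnetta]

Rule 1: /s/ after /t/ → [t] (total assimilation)
After rule 1: ŋorŋamnetta
Rule 2: no segment meets the rule's conditions; no change.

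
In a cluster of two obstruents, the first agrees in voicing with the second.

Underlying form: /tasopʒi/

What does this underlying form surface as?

[tasobʒi]

/p/ before /ʒ/ (voiced) → [b]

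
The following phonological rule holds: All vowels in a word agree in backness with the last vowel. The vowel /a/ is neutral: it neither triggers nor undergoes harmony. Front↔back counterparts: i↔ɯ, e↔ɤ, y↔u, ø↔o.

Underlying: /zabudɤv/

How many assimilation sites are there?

No segment meets the rule's conditions.

0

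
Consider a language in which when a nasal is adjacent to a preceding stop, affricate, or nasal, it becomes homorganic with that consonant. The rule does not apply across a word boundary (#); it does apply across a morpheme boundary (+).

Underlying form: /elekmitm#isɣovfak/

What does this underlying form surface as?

[elekŋitn#isɣovfak]

/m/ after /k/ (velar) → [ŋ]
/m/ after /t/ (alveolar) → [n]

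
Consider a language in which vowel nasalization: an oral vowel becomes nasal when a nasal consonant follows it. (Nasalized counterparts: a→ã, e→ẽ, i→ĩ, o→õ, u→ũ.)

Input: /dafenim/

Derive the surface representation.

[dafẽnĩm]

/e/ before nasal /n/ → [ẽ]
/i/ before nasal /m/ → [ĩ]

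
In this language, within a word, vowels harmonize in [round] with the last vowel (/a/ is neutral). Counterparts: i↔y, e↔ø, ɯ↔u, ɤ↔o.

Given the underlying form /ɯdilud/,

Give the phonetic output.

/ɯ/ harmonizes with /u/ ([+round]) → [u]
/i/ harmonizes with /u/ ([+round]) → [y]

[udylud]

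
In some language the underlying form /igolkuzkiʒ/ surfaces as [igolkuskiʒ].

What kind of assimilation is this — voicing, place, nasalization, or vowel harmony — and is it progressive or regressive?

/z/→[s].
Each target copies a feature from the following segment, so the direction is regressive.

voicing assimilation, regressive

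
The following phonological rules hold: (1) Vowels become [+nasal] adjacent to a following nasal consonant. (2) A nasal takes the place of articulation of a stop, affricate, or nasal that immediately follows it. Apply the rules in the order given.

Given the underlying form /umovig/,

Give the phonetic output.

Rule 1: /u/ before nasal /m/ → [ũ]
After rule 1: ũmovig
Rule 2: no segment meets the rule's conditions; no change.

[ũmovig]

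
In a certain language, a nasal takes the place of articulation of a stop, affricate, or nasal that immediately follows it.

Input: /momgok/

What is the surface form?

/m/ before /g/ (velar) → [ŋ]

[moŋgok]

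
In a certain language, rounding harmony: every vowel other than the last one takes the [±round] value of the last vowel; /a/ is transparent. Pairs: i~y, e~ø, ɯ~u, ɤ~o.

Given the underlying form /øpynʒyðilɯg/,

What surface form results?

[epinʒiðilɯg]

/ø/ harmonizes with /ɯ/ ([-round]) → [e]
/y/ harmonizes with /ɯ/ ([-round]) → [i]
/y/ harmonizes with /ɯ/ ([-round]) → [i]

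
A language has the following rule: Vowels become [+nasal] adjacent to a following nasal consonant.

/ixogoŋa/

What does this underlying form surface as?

[ixogõŋa]

/o/ before nasal /ŋ/ → [õ]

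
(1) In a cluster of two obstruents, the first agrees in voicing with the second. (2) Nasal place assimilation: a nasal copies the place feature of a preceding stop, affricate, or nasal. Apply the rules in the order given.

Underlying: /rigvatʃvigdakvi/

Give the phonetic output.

[rigvadʒvigdagvi]

Rule 1: /tʃ/ before /v/ (voiced) → [dʒ]
Rule 1: /k/ before /v/ (voiced) → [g]
After rule 1: rigvadʒvigdagvi
Rule 2: no segment meets the rule's conditions; no change.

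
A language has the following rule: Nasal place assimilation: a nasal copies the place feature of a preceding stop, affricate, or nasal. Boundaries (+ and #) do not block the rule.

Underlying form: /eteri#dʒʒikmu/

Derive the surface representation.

/m/ after /k/ (velar) → [ŋ]

[eteri#dʒʒikŋu]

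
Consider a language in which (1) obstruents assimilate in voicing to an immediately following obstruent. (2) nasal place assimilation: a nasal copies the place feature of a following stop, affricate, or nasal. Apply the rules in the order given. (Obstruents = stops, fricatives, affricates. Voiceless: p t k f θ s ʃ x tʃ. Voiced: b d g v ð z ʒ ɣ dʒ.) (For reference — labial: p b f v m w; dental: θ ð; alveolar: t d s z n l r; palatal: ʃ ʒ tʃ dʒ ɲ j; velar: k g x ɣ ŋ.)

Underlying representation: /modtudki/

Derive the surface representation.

[mottutki]

Rule 1: /d/ before /t/ (voiceless) → [t]
Rule 1: /d/ before /k/ (voiceless) → [t]
After rule 1: mottutki
Rule 2: no segment meets the rule's conditions; no change.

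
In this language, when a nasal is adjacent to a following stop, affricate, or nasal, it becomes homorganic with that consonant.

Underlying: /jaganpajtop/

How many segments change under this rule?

1

/n/ before /p/ (labial) → [m]
1 segment changes.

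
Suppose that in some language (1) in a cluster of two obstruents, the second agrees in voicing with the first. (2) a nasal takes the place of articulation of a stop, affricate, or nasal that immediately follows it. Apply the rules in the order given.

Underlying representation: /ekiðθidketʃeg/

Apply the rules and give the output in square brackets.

[ekiððidgetʃeg]

Rule 1: /θ/ after /ð/ (voiced) → [ð]
Rule 1: /k/ after /d/ (voiced) → [g]
After rule 1: ekiððidgetʃeg
Rule 2: no segment meets the rule's conditions; no change.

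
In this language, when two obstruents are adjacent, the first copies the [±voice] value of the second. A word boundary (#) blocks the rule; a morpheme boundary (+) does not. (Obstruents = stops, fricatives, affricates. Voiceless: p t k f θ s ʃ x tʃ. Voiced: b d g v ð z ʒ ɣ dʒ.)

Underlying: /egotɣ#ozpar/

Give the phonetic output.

[egodɣ#ospar]

/t/ before /ɣ/ (voiced) → [d]
/z/ before /p/ (voiceless) → [s]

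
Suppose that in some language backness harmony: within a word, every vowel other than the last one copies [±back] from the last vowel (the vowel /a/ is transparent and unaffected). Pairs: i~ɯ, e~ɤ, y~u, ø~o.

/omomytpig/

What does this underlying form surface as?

[ømømytpig]

/o/ harmonizes with /i/ ([-back]) → [ø]
/o/ harmonizes with /i/ ([-back]) → [ø]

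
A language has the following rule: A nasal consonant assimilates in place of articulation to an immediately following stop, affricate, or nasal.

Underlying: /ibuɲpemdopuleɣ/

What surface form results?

[ibumpendopuleɣ]

/ɲ/ before /p/ (labial) → [m]
/m/ before /d/ (alveolar) → [n]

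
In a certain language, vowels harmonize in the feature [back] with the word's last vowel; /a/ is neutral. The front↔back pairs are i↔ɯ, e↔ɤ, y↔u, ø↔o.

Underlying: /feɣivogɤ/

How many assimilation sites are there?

2

/e/ harmonizes with /ɤ/ ([+back]) → [ɤ]
/i/ harmonizes with /ɤ/ ([+back]) → [ɯ]
2 segments change.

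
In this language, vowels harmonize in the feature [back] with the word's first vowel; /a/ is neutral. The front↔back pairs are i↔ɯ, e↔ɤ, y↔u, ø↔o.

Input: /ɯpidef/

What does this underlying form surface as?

/i/ harmonizes with /ɯ/ ([+back]) → [ɯ]
/e/ harmonizes with /ɯ/ ([+back]) → [ɤ]

[ɯpɯdɤf]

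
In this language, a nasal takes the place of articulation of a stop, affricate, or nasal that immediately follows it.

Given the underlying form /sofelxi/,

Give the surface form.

no segment meets the rule's conditions; no change.

[sofelxi]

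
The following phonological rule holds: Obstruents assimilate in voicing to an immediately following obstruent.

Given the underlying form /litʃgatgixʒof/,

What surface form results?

/tʃ/ before /g/ (voiced) → [dʒ]
/t/ before /g/ (voiced) → [d]
/x/ before /ʒ/ (voiced) → [ɣ]

[lidʒgadgiɣʒof]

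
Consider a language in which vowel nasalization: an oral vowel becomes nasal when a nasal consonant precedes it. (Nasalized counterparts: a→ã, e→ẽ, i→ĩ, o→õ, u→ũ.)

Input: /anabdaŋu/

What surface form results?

/a/ after nasal /n/ → [ã]
/u/ after nasal /ŋ/ → [ũ]

[anãbdaŋũ]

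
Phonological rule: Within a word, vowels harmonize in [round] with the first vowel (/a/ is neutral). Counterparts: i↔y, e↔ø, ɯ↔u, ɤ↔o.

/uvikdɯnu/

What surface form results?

/i/ harmonizes with /u/ ([+round]) → [y]
/ɯ/ harmonizes with /u/ ([+round]) → [u]

[uvykdunu]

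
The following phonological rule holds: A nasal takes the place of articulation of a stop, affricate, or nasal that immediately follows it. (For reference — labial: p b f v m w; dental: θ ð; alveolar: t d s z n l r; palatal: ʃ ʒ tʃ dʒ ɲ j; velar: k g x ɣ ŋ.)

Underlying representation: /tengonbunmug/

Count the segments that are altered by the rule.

3

/n/ before /g/ (velar) → [ŋ]
/n/ before /b/ (labial) → [m]
/n/ before /m/ (labial) → [m]
3 segments change.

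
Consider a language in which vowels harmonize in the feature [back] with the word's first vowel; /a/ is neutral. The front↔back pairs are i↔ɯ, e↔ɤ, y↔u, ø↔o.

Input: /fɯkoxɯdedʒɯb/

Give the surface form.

[fɯkoxɯdɤdʒɯb]

/e/ harmonizes with /ɯ/ ([+back]) → [ɤ]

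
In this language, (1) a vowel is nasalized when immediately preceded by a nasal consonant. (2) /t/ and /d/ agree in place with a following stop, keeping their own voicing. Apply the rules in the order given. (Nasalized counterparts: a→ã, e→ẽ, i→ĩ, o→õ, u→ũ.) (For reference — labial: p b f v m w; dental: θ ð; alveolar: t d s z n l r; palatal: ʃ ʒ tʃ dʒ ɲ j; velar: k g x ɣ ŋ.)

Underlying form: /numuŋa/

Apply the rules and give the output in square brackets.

Rule 1: /u/ after nasal /n/ → [ũ]
Rule 1: /u/ after nasal /m/ → [ũ]
Rule 1: /a/ after nasal /ŋ/ → [ã]
After rule 1: nũmũŋã
Rule 2: no segment meets the rule's conditions; no change.

[nũmũŋã]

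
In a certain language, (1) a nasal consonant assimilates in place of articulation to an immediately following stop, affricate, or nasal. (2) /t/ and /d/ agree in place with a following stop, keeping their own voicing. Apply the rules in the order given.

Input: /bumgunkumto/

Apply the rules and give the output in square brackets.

Rule 1: /m/ before /g/ (velar) → [ŋ]
Rule 1: /n/ before /k/ (velar) → [ŋ]
Rule 1: /m/ before /t/ (alveolar) → [n]
After rule 1: buŋguŋkunto
Rule 2: no segment meets the rule's conditions; no change.

[buŋguŋkunto]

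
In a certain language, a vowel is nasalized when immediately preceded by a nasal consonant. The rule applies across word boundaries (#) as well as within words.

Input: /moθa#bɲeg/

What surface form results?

/o/ after nasal /m/ → [õ]
/e/ after nasal /ɲ/ → [ẽ]

[mõθa#bɲẽg]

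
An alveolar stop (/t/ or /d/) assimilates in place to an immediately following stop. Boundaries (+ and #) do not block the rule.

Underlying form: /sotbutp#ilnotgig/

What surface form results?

/t/ before /b/ (labial) → [p]
/t/ before /p/ (labial) → [p]
/t/ before /g/ (velar) → [k]

[sopbupp#ilnokgig]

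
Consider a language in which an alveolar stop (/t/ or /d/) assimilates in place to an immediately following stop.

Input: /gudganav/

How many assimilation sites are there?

/d/ before /g/ (velar) → [g]
1 segment changes.

1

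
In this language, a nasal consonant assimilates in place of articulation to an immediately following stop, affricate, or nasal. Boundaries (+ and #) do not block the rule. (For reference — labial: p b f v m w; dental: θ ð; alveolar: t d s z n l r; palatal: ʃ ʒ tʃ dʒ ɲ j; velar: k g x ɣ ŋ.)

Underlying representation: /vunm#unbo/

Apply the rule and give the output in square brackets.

[vumm#umbo]

/n/ before /m/ (labial) → [m]
/n/ before /b/ (labial) → [m]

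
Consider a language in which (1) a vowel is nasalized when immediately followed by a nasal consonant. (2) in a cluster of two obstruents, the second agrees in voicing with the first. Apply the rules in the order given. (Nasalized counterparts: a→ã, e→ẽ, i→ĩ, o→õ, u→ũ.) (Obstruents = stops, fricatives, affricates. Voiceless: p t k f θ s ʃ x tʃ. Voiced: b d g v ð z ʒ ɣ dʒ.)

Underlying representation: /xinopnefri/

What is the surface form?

Rule 1: /i/ before nasal /n/ → [ĩ]
After rule 1: xĩnopnefri
Rule 2: no segment meets the rule's conditions; no change.

[xĩnopnefri]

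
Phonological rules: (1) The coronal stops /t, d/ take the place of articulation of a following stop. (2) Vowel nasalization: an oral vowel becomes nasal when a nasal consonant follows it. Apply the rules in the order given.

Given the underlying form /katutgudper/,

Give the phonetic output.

[katukgubper]

Rule 1: /t/ before /g/ (velar) → [k]
Rule 1: /d/ before /p/ (labial) → [b]
After rule 1: katukgubper
Rule 2: no segment meets the rule's conditions; no change.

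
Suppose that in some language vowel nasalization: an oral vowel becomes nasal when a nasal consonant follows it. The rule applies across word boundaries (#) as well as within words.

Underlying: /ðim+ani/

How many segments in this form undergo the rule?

2

/i/ before nasal /m/ → [ĩ]
/a/ before nasal /n/ → [ã]
2 segments change.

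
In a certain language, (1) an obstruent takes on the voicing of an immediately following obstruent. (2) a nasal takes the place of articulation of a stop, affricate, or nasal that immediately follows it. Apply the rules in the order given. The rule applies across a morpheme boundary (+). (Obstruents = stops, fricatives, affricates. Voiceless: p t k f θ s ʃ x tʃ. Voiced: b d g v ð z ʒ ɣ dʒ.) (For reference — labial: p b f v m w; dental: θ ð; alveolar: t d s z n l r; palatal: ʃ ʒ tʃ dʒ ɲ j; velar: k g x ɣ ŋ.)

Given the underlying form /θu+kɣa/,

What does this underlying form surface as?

Rule 1: /k/ before /ɣ/ (voiced) → [g]
After rule 1: θu+gɣa
Rule 2: no segment meets the rule's conditions; no change.

[θu+gɣa]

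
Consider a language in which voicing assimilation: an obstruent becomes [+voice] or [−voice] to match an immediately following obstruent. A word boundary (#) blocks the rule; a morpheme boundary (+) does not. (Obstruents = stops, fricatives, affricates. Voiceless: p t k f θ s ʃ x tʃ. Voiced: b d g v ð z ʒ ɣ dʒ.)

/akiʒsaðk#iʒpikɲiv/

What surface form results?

/ʒ/ before /s/ (voiceless) → [ʃ]
/ð/ before /k/ (voiceless) → [θ]
/ʒ/ before /p/ (voiceless) → [ʃ]

[akiʃsaθk#iʃpikɲiv]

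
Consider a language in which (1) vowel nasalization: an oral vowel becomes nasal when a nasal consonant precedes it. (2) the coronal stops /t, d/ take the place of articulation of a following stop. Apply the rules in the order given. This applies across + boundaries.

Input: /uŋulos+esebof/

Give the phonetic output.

Rule 1: /u/ after nasal /ŋ/ → [ũ]
After rule 1: uŋũlos+esebof
Rule 2: no segment meets the rule's conditions; no change.

[uŋũlos+esebof]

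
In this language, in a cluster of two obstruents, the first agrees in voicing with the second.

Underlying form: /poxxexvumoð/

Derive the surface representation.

[poxxeɣvumoð]

/x/ before /v/ (voiced) → [ɣ]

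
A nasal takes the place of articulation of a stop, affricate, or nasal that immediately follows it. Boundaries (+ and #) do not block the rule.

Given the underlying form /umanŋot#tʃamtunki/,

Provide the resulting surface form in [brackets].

[umaŋŋot#tʃantuŋki]

/n/ before /ŋ/ (velar) → [ŋ]
/m/ before /t/ (alveolar) → [n]
/n/ before /k/ (velar) → [ŋ]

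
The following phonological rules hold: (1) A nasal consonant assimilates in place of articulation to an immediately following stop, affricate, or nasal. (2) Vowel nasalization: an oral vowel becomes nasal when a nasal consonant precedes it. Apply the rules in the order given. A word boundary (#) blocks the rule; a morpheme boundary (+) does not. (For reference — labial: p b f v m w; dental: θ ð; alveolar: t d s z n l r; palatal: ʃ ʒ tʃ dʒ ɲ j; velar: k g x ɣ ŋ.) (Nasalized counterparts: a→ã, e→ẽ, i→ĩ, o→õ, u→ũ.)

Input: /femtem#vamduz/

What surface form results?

[fentem#vanduz]

Rule 1: /m/ before /t/ (alveolar) → [n]
Rule 1: /m/ before /d/ (alveolar) → [n]
After rule 1: fentem#vanduz
Rule 2: no segment meets the rule's conditions; no change.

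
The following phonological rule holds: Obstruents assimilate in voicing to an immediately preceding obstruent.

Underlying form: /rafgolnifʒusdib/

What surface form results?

[rafkolnifʃustib]

/g/ after /f/ (voiceless) → [k]
/ʒ/ after /f/ (voiceless) → [ʃ]
/d/ after /s/ (voiceless) → [t]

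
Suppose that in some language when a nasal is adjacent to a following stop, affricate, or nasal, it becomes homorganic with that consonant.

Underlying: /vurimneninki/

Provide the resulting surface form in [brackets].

/m/ before /n/ (alveolar) → [n]
/n/ before /k/ (velar) → [ŋ]

[vurinneniŋki]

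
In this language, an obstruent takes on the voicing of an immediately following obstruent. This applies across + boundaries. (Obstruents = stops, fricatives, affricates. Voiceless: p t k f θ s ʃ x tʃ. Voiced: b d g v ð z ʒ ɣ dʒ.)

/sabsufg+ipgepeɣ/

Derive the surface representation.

/b/ before /s/ (voiceless) → [p]
/f/ before /g/ (voiced) → [v]
/p/ before /g/ (voiced) → [b]

[sapsuvg+ibgepeɣ]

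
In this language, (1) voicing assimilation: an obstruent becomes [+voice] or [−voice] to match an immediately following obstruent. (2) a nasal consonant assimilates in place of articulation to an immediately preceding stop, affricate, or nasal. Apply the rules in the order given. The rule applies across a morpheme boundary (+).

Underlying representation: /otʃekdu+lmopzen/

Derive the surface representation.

[otʃegdu+lmobzen]

Rule 1: /k/ before /d/ (voiced) → [g]
Rule 1: /p/ before /z/ (voiced) → [b]
After rule 1: otʃegdu+lmobzen
Rule 2: no segment meets the rule's conditions; no change.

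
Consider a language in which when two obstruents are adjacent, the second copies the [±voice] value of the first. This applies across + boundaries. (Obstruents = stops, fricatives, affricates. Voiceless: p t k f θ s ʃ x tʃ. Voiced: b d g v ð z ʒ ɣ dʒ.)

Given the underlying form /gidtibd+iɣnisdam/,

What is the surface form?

[giddibd+iɣnistam]

/t/ after /d/ (voiced) → [d]
/d/ after /s/ (voiceless) → [t]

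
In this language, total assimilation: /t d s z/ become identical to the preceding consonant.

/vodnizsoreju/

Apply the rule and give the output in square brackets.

[vodnizzoreju]

/s/ after /z/ → [z] (total assimilation)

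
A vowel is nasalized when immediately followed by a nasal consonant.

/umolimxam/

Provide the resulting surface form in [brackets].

[ũmolĩmxãm]

/u/ before nasal /m/ → [ũ]
/i/ before nasal /m/ → [ĩ]
/a/ before nasal /m/ → [ã]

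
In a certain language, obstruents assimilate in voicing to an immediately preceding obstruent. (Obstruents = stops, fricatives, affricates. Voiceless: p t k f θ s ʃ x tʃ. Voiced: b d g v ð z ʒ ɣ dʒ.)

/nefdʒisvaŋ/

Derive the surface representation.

/dʒ/ after /f/ (voiceless) → [tʃ]
/v/ after /s/ (voiceless) → [f]

[neftʃisfaŋ]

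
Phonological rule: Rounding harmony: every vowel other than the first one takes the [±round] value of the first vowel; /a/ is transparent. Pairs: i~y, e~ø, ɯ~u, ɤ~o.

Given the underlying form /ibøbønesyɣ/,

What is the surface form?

/ø/ harmonizes with /i/ ([-round]) → [e]
/ø/ harmonizes with /i/ ([-round]) → [e]
/y/ harmonizes with /i/ ([-round]) → [i]

[ibebenesiɣ]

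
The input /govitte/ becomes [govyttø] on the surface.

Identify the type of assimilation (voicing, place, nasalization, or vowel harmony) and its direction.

/i/→[y] /e/→[ø].
Vowels agree with the first vowel, so the harmony is progressive.

vowel harmony, progressive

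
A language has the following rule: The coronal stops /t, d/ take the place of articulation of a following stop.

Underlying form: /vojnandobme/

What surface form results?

no segment meets the rule's conditions; no change.

[vojnandobme]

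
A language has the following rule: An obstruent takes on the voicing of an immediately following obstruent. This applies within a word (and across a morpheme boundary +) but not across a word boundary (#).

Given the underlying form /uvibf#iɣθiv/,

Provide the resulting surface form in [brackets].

[uvipf#ixθiv]

/b/ before /f/ (voiceless) → [p]
/ɣ/ before /θ/ (voiceless) → [x]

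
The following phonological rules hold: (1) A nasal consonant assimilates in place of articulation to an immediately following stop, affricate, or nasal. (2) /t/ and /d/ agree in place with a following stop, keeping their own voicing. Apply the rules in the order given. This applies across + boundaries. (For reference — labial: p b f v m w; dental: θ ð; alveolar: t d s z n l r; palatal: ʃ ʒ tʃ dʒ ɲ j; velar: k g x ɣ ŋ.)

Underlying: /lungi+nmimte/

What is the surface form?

Rule 1: /n/ before /g/ (velar) → [ŋ]
Rule 1: /n/ before /m/ (labial) → [m]
Rule 1: /m/ before /t/ (alveolar) → [n]
After rule 1: luŋgi+mminte
Rule 2: no segment meets the rule's conditions; no change.

[luŋgi+mminte]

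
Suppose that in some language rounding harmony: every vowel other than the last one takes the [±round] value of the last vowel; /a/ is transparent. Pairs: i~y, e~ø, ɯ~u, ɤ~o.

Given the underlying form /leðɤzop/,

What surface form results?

/e/ harmonizes with /o/ ([+round]) → [ø]
/ɤ/ harmonizes with /o/ ([+round]) → [o]

[løðozop]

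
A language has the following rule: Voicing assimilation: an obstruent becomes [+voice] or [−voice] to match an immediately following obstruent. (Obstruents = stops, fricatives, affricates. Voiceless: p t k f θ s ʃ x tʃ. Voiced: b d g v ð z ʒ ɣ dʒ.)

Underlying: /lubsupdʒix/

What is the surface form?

[lupsubdʒix]

/b/ before /s/ (voiceless) → [p]
/p/ before /dʒ/ (voiced) → [b]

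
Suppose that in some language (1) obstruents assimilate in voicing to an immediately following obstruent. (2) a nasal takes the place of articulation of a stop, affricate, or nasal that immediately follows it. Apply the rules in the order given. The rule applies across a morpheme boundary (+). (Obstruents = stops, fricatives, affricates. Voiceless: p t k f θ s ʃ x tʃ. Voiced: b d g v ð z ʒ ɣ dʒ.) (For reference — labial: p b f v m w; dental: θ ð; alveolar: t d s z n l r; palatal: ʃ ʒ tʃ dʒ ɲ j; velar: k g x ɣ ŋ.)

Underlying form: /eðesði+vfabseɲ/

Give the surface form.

[eðezði+ffapseɲ]

Rule 1: /s/ before /ð/ (voiced) → [z]
Rule 1: /v/ before /f/ (voiceless) → [f]
Rule 1: /b/ before /s/ (voiceless) → [p]
After rule 1: eðezði+ffapseɲ
Rule 2: no segment meets the rule's conditions; no change.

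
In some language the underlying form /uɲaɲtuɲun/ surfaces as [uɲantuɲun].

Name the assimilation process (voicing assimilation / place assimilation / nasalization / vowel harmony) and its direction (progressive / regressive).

/ɲ/→[n].
Each target copies a feature from the following segment, so the direction is regressive.

place assimilation, regressive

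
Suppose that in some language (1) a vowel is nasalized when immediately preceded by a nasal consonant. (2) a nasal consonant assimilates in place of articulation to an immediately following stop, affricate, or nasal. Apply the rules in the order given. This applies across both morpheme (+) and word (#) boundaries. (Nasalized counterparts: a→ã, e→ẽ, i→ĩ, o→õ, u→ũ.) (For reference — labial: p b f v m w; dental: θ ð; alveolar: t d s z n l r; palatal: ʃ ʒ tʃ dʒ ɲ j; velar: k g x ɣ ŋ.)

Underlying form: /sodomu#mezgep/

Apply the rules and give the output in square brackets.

Rule 1: /u/ after nasal /m/ → [ũ]
Rule 1: /e/ after nasal /m/ → [ẽ]
After rule 1: sodomũ#mẽzgep
Rule 2: no segment meets the rule's conditions; no change.

[sodomũ#mẽzgep]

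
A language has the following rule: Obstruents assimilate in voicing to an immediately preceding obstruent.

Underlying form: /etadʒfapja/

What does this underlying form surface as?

[etadʒvapja]

/f/ after /dʒ/ (voiced) → [v]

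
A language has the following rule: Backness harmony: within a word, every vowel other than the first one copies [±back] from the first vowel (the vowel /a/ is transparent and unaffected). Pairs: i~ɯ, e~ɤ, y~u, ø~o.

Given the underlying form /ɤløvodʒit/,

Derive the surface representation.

[ɤlovodʒɯt]

/ø/ harmonizes with /ɤ/ ([+back]) → [o]
/i/ harmonizes with /ɤ/ ([+back]) → [ɯ]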